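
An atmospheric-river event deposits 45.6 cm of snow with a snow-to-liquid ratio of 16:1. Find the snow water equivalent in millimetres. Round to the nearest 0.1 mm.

SWE = snow depth / ratio = 45.6 cm / 16 = 2.850 cm = 28.5 mm.

SWE ≈ 28.5 mm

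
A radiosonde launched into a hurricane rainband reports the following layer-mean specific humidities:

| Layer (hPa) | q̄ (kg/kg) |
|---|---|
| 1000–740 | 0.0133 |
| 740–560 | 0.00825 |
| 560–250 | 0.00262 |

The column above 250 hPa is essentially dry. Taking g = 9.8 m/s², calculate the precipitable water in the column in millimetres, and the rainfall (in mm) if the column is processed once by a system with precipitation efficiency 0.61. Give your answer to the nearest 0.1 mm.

PW ≈ 58.7 mm; rainfall ≈ 35.8 mm

Precipitable water is the column-integrated vapour mass per unit area: PW = (1/g) Σ q̄ Δp, with q in kg/kg and Δp in Pa (1 kg/m² of water = 1 mm).
Layer 1000–740 hPa: Δp = 260 hPa = 26000 Pa, q̄ = 0.0133 kg/kg → 0.0133 × 26000 / 9.8 = 35.29 mm
Layer 740–560 hPa: Δp = 180 hPa = 18000 Pa, q̄ = 0.00825 kg/kg → 0.00825 × 18000 / 9.8 = 15.15 mm
Layer 560–250 hPa: Δp = 310 hPa = 31000 Pa, q̄ = 0.00262 kg/kg → 0.00262 × 31000 / 9.8 = 8.29 mm
PW = 35.29 + 15.15 + 8.29 = 58.73 ≈ 58.7 mm.
Rainfall = ε × PW = 0.61 × 58.7 = 35.8 mm.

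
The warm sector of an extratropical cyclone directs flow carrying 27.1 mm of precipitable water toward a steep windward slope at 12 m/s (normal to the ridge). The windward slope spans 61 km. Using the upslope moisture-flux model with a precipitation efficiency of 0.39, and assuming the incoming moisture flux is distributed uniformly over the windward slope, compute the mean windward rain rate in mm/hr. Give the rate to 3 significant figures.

R ≈ 7.48 mm/hr

Incoming column moisture flux per unit ridge length: F = V × PW = 12 × 27.1 = 325.2 mm·m/s.
Spread over the 61 km slope with efficiency ε = 0.39: R = ε·F/W = 0.39 × 325.2 / 61000 m = 2.079e-03 mm/s.
R = 2.079e-03 × 3600 = 7.48 mm/hr.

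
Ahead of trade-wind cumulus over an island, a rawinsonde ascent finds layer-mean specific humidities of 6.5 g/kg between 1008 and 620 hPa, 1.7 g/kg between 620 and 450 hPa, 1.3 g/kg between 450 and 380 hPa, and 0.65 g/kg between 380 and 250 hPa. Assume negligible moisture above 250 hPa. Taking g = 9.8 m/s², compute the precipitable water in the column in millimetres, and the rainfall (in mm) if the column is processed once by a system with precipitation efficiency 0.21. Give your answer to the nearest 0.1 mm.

Precipitable water is the column-integrated vapour mass per unit area: PW = (1/g) Σ q̄ Δp, with q in kg/kg and Δp in Pa (1 kg/m² of water = 1 mm).
Layer 1008–620 hPa: Δp = 388 hPa = 38800 Pa, q̄ = 0.0065 kg/kg → 0.0065 × 38800 / 9.8 = 25.73 mm
Layer 620–450 hPa: Δp = 170 hPa = 17000 Pa, q̄ = 0.0017 kg/kg → 0.0017 × 17000 / 9.8 = 2.95 mm
Layer 450–380 hPa: Δp = 70 hPa = 7000 Pa, q̄ = 0.0013 kg/kg → 0.0013 × 7000 / 9.8 = 0.93 mm
Layer 380–250 hPa: Δp = 130 hPa = 13000 Pa, q̄ = 0.00065 kg/kg → 0.00065 × 13000 / 9.8 = 0.86 mm
PW = 25.73 + 2.95 + 0.93 + 0.86 = 30.47 ≈ 30.5 mm.
Rainfall = ε × PW = 0.21 × 30.5 = 6.4 mm.

PW ≈ 30.5 mm; rainfall ≈ 6.4 mm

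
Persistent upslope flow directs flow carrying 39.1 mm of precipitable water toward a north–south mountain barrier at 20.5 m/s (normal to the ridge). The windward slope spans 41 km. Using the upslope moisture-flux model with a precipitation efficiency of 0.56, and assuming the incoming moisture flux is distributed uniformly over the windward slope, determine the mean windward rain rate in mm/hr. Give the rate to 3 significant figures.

R ≈ 39.4 mm/hr

Incoming column moisture flux per unit ridge length: F = V × PW = 20.5 × 39.1 = 801.55 mm·m/s.
Spread over the 41 km slope with efficiency ε = 0.56: R = ε·F/W = 0.56 × 801.55 / 41000 m = 1.095e-02 mm/s.
R = 1.095e-02 × 3600 = 39.4 mm/hr.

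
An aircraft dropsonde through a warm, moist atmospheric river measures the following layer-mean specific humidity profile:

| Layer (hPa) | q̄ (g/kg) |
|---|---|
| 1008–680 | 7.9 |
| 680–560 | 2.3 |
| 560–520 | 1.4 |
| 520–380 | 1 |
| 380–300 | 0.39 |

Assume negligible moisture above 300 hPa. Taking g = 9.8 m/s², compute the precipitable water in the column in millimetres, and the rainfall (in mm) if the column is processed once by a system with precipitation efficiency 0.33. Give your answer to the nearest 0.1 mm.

PW ≈ 31.6 mm; rainfall ≈ 10.4 mm

Precipitable water is the column-integrated vapour mass per unit area: PW = (1/g) Σ q̄ Δp, with q in kg/kg and Δp in Pa (1 kg/m² of water = 1 mm).
Layer 1008–680 hPa: Δp = 328 hPa = 32800 Pa, q̄ = 0.0079 kg/kg → 0.0079 × 32800 / 9.8 = 26.44 mm
Layer 680–560 hPa: Δp = 120 hPa = 12000 Pa, q̄ = 0.0023 kg/kg → 0.0023 × 12000 / 9.8 = 2.82 mm
Layer 560–520 hPa: Δp = 40 hPa = 4000 Pa, q̄ = 0.0014 kg/kg → 0.0014 × 4000 / 9.8 = 0.57 mm
Layer 520–380 hPa: Δp = 140 hPa = 14000 Pa, q̄ = 0.001 kg/kg → 0.001 × 14000 / 9.8 = 1.43 mm
Layer 380–300 hPa: Δp = 80 hPa = 8000 Pa, q̄ = 0.00039 kg/kg → 0.00039 × 8000 / 9.8 = 0.32 mm
PW = 26.44 + 2.82 + 0.57 + 1.43 + 0.32 = 31.58 ≈ 31.6 mm.
Rainfall = ε × PW = 0.33 × 31.6 = 10.4 mm.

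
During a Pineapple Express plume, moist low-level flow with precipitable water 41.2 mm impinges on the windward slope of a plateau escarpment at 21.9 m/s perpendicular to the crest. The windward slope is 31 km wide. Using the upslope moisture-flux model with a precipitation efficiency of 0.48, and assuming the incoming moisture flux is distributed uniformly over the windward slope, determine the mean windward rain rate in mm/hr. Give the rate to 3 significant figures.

Incoming column moisture flux per unit ridge length: F = V × PW = 21.9 × 41.2 = 902.28 mm·m/s.
Spread over the 31 km slope with efficiency ε = 0.48: R = ε·F/W = 0.48 × 902.28 / 31000 m = 1.397e-02 mm/s.
R = 1.397e-02 × 3600 = 50.3 mm/hr.

R ≈ 50.3 mm/hr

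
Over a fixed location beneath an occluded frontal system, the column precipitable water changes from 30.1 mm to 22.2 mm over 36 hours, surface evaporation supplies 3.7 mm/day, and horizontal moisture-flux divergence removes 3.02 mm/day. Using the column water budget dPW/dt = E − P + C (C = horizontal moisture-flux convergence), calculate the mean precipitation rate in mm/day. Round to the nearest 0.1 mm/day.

P ≈ 5.9 mm/day

dPW/dt = (22.2 − 30.1) mm / (36/24 day) = -5.267 mm/day.
P = E + C − dPW/dt = 3.7 + (-3.02) − (-5.267) = 5.9 mm/day.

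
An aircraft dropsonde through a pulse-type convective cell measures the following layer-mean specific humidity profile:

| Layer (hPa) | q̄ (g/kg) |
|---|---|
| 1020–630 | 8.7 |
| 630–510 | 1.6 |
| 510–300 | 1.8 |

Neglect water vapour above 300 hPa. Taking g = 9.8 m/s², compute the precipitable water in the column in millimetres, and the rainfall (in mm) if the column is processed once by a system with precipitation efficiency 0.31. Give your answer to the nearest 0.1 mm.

PW ≈ 40.4 mm; rainfall ≈ 12.5 mm

Precipitable water is the column-integrated vapour mass per unit area: PW = (1/g) Σ q̄ Δp, with q in kg/kg and Δp in Pa (1 kg/m² of water = 1 mm).
Layer 1020–630 hPa: Δp = 390 hPa = 39000 Pa, q̄ = 0.0087 kg/kg → 0.0087 × 39000 / 9.8 = 34.62 mm
Layer 630–510 hPa: Δp = 120 hPa = 12000 Pa, q̄ = 0.0016 kg/kg → 0.0016 × 12000 / 9.8 = 1.96 mm
Layer 510–300 hPa: Δp = 210 hPa = 21000 Pa, q̄ = 0.0018 kg/kg → 0.0018 × 21000 / 9.8 = 3.86 mm
PW = 34.62 + 1.96 + 3.86 = 40.44 ≈ 40.4 mm.
Rainfall = ε × PW = 0.31 × 40.4 = 12.5 mm.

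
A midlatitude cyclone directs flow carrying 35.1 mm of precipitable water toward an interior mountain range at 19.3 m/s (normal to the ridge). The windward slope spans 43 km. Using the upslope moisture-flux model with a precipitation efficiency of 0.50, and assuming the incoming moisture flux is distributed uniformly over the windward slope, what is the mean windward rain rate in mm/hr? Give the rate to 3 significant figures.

R ≈ 28.4 mm/hr

Incoming column moisture flux per unit ridge length: F = V × PW = 19.3 × 35.1 = 677.43 mm·m/s.
Spread over the 43 km slope with efficiency ε = 0.50: R = ε·F/W = 0.50 × 677.43 / 43000 m = 7.877e-03 mm/s.
R = 7.877e-03 × 3600 = 28.4 mm/hr.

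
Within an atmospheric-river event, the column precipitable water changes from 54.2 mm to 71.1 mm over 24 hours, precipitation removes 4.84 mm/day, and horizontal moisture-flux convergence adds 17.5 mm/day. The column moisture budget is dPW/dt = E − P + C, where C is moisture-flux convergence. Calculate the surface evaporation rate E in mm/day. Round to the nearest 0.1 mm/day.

E ≈ 4.2 mm/day

dPW/dt = (71.1 − 54.2) mm / (24/24 day) = +16.900 mm/day.
E = dPW/dt + P − C = (+16.900) + 4.84 − (17.5) = 4.2 mm/day.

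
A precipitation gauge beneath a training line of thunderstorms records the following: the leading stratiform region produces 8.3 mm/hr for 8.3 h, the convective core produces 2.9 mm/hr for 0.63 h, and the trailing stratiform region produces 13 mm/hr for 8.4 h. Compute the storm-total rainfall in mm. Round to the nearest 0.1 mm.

Total = Σ Rᵢ Δtᵢ = 8.3 × 8.3 + 2.9 × 0.63 + 13 × 8.4
      = 68.89 + 1.827 + 109.2 = 179.9 mm.

total ≈ 179.9 mm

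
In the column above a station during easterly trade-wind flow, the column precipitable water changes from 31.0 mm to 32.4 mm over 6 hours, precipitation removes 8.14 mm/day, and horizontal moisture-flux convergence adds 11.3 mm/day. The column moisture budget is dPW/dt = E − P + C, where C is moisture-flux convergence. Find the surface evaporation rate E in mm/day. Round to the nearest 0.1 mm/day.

E ≈ 2.4 mm/day

dPW/dt = (32.4 − 31.0) mm / (6/24 day) = +5.600 mm/day.
E = dPW/dt + P − C = (+5.600) + 8.14 − (11.3) = 2.4 mm/day.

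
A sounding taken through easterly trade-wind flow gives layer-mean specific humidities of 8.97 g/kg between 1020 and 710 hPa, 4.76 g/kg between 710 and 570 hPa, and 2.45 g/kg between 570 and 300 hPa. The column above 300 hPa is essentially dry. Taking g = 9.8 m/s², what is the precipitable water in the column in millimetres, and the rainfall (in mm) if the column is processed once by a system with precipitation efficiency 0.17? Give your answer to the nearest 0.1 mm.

Precipitable water is the column-integrated vapour mass per unit area: PW = (1/g) Σ q̄ Δp, with q in kg/kg and Δp in Pa (1 kg/m² of water = 1 mm).
Layer 1020–710 hPa: Δp = 310 hPa = 31000 Pa, q̄ = 0.00897 kg/kg → 0.00897 × 31000 / 9.8 = 28.37 mm
Layer 710–570 hPa: Δp = 140 hPa = 14000 Pa, q̄ = 0.00476 kg/kg → 0.00476 × 14000 / 9.8 = 6.80 mm
Layer 570–300 hPa: Δp = 270 hPa = 27000 Pa, q̄ = 0.00245 kg/kg → 0.00245 × 27000 / 9.8 = 6.75 mm
PW = 28.37 + 6.80 + 6.75 = 41.92 ≈ 41.9 mm.
Rainfall = ε × PW = 0.17 × 41.9 = 7.1 mm.

PW ≈ 41.9 mm; rainfall ≈ 7.1 mm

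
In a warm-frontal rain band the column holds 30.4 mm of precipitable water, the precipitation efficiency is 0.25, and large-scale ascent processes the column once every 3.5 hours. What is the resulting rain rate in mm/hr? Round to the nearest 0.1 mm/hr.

R ≈ 2.2 mm/hr

Each overturning extracts ε × PW = 0.25 × 30.4 = 7.6 mm.
Rate = ε·PW / τ = 7.6 / 3.5 h = 2.2 mm/hr.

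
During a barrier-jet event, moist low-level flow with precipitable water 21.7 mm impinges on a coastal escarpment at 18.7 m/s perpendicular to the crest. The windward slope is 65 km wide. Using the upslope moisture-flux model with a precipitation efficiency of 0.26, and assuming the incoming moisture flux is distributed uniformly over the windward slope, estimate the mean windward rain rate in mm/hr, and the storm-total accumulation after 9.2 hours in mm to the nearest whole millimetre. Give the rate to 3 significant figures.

Incoming column moisture flux per unit ridge length: F = V × PW = 18.7 × 21.7 = 405.79 mm·m/s.
Spread over the 65 km slope with efficiency ε = 0.26: R = ε·F/W = 0.26 × 405.79 / 65000 m = 1.623e-03 mm/s.
R = 1.623e-03 × 3600 = 5.84 mm/hr.
Over 9.2 h: total = 5.84 × 9.2 = 53.728 ≈ 54 mm.

R ≈ 5.84 mm/hr; total ≈ 54 mm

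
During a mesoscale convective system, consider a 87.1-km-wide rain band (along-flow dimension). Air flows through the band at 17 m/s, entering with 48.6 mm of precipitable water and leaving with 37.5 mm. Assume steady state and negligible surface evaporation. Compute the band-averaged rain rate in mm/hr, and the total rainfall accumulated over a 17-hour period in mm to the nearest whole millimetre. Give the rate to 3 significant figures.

Column moisture flux per unit crosswind length is F = V × PW.
Inflow: F_in = 17 × 48.6 = 826.2 mm·m/s
Outflow: F_out = 17 × 37.5 = 637.5 mm·m/s
Steady-state rate R = (F_in − F_out)/L = (826.2 − 637.5) / 87100 m = 2.166e-03 mm/s.
R = 2.166e-03 × 3600 = 7.80 mm/hr.
Over 17 h: total = 7.80 × 17 = 132.6 ≈ 133 mm.

R ≈ 7.80 mm/hr; total ≈ 133 mm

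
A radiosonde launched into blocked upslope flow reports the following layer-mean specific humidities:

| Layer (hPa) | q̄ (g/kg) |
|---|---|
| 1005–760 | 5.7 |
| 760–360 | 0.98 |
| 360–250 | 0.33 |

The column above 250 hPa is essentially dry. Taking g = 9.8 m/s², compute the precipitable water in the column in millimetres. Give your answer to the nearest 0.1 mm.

Precipitable water is the column-integrated vapour mass per unit area: PW = (1/g) Σ q̄ Δp, with q in kg/kg and Δp in Pa (1 kg/m² of water = 1 mm).
Layer 1005–760 hPa: Δp = 245 hPa = 24500 Pa, q̄ = 0.0057 kg/kg → 0.0057 × 24500 / 9.8 = 14.25 mm
Layer 760–360 hPa: Δp = 400 hPa = 40000 Pa, q̄ = 0.00098 kg/kg → 0.00098 × 40000 / 9.8 = 4.00 mm
Layer 360–250 hPa: Δp = 110 hPa = 11000 Pa, q̄ = 0.00033 kg/kg → 0.00033 × 11000 / 9.8 = 0.37 mm
PW = 14.25 + 4.00 + 0.37 = 18.62 ≈ 18.6 mm.

PW ≈ 18.6 mm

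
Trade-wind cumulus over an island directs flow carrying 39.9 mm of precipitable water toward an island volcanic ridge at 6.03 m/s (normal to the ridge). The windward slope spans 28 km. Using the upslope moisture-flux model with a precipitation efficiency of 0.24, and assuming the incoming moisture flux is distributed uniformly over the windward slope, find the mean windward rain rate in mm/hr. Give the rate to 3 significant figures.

Incoming column moisture flux per unit ridge length: F = V × PW = 6.03 × 39.9 = 240.597 mm·m/s.
Spread over the 28 km slope with efficiency ε = 0.24: R = ε·F/W = 0.24 × 240.597 / 28000 m = 2.062e-03 mm/s.
R = 2.062e-03 × 3600 = 7.42 mm/hr.

R ≈ 7.42 mm/hr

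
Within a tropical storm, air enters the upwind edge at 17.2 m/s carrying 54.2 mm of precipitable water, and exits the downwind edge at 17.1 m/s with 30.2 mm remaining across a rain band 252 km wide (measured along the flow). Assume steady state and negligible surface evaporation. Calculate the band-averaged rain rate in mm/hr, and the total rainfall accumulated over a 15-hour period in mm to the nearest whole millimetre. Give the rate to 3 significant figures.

R ≈ 5.94 mm/hr; total ≈ 89 mm

Column moisture flux per unit crosswind length is F = V × PW.
Inflow: F_in = 17.2 × 54.2 = 932.24 mm·m/s
Outflow: F_out = 17.1 × 30.2 = 516.42 mm·m/s
Steady-state rate R = (F_in − F_out)/L = (932.24 − 516.42) / 252000 m = 1.650e-03 mm/s.
R = 1.650e-03 × 3600 = 5.94 mm/hr.
Over 15 h: total = 5.94 × 15 = 89.1 ≈ 89 mm.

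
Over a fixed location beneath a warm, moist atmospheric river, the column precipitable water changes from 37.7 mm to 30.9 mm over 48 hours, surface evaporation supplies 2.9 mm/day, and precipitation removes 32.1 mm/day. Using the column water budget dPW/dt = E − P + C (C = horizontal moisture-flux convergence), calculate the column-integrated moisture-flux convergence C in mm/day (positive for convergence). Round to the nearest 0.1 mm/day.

C ≈ 25.8 mm/day

dPW/dt = (30.9 − 37.7) mm / (48/24 day) = -3.400 mm/day.
C = dPW/dt − E + P = (-3.400) − 2.9 + 32.1 = 25.8 mm/day.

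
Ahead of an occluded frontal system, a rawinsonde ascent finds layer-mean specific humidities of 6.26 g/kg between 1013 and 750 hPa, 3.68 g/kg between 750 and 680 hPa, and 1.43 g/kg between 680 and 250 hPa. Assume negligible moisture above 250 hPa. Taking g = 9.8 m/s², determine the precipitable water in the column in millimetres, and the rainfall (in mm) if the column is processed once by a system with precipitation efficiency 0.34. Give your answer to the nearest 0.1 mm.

Precipitable water is the column-integrated vapour mass per unit area: PW = (1/g) Σ q̄ Δp, with q in kg/kg and Δp in Pa (1 kg/m² of water = 1 mm).
Layer 1013–750 hPa: Δp = 263 hPa = 26300 Pa, q̄ = 0.00626 kg/kg → 0.00626 × 26300 / 9.8 = 16.80 mm
Layer 750–680 hPa: Δp = 70 hPa = 7000 Pa, q̄ = 0.00368 kg/kg → 0.00368 × 7000 / 9.8 = 2.63 mm
Layer 680–250 hPa: Δp = 430 hPa = 43000 Pa, q̄ = 0.00143 kg/kg → 0.00143 × 43000 / 9.8 = 6.27 mm
PW = 16.80 + 2.63 + 6.27 = 25.70 ≈ 25.7 mm.
Rainfall = ε × PW = 0.34 × 25.7 = 8.7 mm.

PW ≈ 25.7 mm; rainfall ≈ 8.7 mm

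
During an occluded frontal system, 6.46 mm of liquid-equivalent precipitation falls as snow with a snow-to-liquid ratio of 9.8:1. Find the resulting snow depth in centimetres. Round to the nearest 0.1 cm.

Snow depth = liquid × ratio = 6.46 mm × 9.8 = 63.308 mm = 6.3 cm.

snow depth ≈ 6.3 cm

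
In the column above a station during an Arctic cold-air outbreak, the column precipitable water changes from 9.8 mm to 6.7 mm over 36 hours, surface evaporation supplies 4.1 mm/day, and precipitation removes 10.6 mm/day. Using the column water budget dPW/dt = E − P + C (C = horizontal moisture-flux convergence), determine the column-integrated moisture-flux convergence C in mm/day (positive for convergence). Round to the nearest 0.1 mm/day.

C ≈ 4.4 mm/day

dPW/dt = (6.7 − 9.8) mm / (36/24 day) = -2.067 mm/day.
C = dPW/dt − E + P = (-2.067) − 4.1 + 10.6 = 4.4 mm/day.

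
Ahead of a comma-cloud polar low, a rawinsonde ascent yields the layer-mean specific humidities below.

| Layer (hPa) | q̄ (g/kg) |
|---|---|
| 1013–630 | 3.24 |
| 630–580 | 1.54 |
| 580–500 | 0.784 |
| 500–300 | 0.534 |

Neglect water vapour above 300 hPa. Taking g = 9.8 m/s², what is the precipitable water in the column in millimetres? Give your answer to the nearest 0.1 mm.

PW ≈ 15.2 mm

Precipitable water is the column-integrated vapour mass per unit area: PW = (1/g) Σ q̄ Δp, with q in kg/kg and Δp in Pa (1 kg/m² of water = 1 mm).
Layer 1013–630 hPa: Δp = 383 hPa = 38300 Pa, q̄ = 0.00324 kg/kg → 0.00324 × 38300 / 9.8 = 12.66 mm
Layer 630–580 hPa: Δp = 50 hPa = 5000 Pa, q̄ = 0.00154 kg/kg → 0.00154 × 5000 / 9.8 = 0.79 mm
Layer 580–500 hPa: Δp = 80 hPa = 8000 Pa, q̄ = 0.000784 kg/kg → 0.000784 × 8000 / 9.8 = 0.64 mm
Layer 500–300 hPa: Δp = 200 hPa = 20000 Pa, q̄ = 0.000534 kg/kg → 0.000534 × 20000 / 9.8 = 1.09 mm
PW = 12.66 + 0.79 + 0.64 + 1.09 = 15.18 ≈ 15.2 mm.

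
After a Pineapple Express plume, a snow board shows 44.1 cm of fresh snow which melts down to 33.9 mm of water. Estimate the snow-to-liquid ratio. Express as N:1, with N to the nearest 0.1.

ratio ≈ 13.0

Ratio = snow depth / SWE = 441 mm / 33.9 mm = 13.0, i.e. 13.0:1.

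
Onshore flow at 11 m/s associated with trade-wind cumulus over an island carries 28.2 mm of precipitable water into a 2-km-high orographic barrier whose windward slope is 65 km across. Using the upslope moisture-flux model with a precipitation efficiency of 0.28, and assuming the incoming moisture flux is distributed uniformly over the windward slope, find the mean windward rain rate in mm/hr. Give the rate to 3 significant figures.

R ≈ 4.81 mm/hr

Incoming column moisture flux per unit ridge length: F = V × PW = 11 × 28.2 = 310.2 mm·m/s.
Spread over the 65 km slope with efficiency ε = 0.28: R = ε·F/W = 0.28 × 310.2 / 65000 m = 1.336e-03 mm/s.
R = 1.336e-03 × 3600 = 4.81 mm/hr.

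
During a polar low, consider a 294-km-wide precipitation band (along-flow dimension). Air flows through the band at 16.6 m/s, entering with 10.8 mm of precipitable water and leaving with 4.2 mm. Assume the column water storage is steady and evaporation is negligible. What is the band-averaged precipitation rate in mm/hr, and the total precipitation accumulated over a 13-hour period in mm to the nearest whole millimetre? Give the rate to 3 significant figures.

Column moisture flux per unit crosswind length is F = V × PW.
Inflow: F_in = 16.6 × 10.8 = 179.28 mm·m/s
Outflow: F_out = 16.6 × 4.2 = 69.72 mm·m/s
Steady-state rate R = (F_in − F_out)/L = (179.28 − 69.72) / 294000 m = 3.727e-04 mm/s.
R = 3.727e-04 × 3600 = 1.34 mm/hr.
Over 13 h: total = 1.34 × 13 = 17.42 ≈ 17 mm.

R ≈ 1.34 mm/hr; total ≈ 17 mm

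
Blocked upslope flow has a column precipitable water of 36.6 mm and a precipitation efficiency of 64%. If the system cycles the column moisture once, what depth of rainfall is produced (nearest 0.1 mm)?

rainfall ≈ 23.4 mm

Rainfall = ε × PW = 0.64 × 36.6 = 23.4 mm.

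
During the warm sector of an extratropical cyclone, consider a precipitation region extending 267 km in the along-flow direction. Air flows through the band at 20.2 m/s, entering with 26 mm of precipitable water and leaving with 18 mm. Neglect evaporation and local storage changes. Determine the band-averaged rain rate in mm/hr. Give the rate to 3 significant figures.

Column moisture flux per unit crosswind length is F = V × PW.
Inflow: F_in = 20.2 × 26 = 525.2 mm·m/s
Outflow: F_out = 20.2 × 18 = 363.6 mm·m/s
Steady-state rate R = (F_in − F_out)/L = (525.2 − 363.6) / 267000 m = 6.052e-04 mm/s.
R = 6.052e-04 × 3600 = 2.18 mm/hr.

R ≈ 2.18 mm/hr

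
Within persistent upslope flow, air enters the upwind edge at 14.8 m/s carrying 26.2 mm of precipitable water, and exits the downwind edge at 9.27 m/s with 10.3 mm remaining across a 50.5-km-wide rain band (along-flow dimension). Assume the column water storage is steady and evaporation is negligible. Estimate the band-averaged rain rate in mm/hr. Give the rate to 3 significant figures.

Column moisture flux per unit crosswind length is F = V × PW.
Inflow: F_in = 14.8 × 26.2 = 387.76 mm·m/s
Outflow: F_out = 9.27 × 10.3 = 95.481 mm·m/s
Steady-state rate R = (F_in − F_out)/L = (387.76 − 95.481) / 50500 m = 5.788e-03 mm/s.
R = 5.788e-03 × 3600 = 20.8 mm/hr.

R ≈ 20.8 mm/hr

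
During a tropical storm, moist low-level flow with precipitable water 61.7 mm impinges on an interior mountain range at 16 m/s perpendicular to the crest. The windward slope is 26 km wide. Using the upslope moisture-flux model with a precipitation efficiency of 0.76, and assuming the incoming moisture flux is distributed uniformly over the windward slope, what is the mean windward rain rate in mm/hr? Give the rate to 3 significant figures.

R ≈ 104 mm/hr

Incoming column moisture flux per unit ridge length: F = V × PW = 16 × 61.7 = 987.2 mm·m/s.
Spread over the 26 km slope with efficiency ε = 0.76: R = ε·F/W = 0.76 × 987.2 / 26000 m = 2.886e-02 mm/s.
R = 2.886e-02 × 3600 = 104 mm/hr.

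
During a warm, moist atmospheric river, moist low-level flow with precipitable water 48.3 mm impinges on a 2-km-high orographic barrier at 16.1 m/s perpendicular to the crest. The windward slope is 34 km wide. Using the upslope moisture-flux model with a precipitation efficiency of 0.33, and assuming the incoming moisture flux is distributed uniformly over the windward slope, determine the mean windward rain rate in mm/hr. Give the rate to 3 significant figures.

Incoming column moisture flux per unit ridge length: F = V × PW = 16.1 × 48.3 = 777.63 mm·m/s.
Spread over the 34 km slope with efficiency ε = 0.33: R = ε·F/W = 0.33 × 777.63 / 34000 m = 7.548e-03 mm/s.
R = 7.548e-03 × 3600 = 27.2 mm/hr.

R ≈ 27.2 mm/hr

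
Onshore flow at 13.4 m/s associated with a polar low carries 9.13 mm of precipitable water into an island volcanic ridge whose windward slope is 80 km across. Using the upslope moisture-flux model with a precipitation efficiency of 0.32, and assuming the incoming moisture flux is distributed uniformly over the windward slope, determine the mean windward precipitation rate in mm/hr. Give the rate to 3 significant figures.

Incoming column moisture flux per unit ridge length: F = V × PW = 13.4 × 9.13 = 122.342 mm·m/s.
Spread over the 80 km slope with efficiency ε = 0.32: R = ε·F/W = 0.32 × 122.342 / 80000 m = 4.894e-04 mm/s.
R = 4.894e-04 × 3600 = 1.76 mm/hr.

R ≈ 1.76 mm/hr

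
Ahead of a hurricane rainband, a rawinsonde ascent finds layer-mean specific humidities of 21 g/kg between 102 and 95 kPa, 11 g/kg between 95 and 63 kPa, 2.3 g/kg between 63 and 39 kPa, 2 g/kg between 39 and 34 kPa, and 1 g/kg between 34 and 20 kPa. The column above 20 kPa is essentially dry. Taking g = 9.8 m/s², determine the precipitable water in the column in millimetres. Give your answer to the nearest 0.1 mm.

PW ≈ 59.0 mm

Precipitable water is the column-integrated vapour mass per unit area: PW = (1/g) Σ q̄ Δp, with q in kg/kg and Δp in Pa (1 kg/m² of water = 1 mm).
Layer 102–95 kPa: Δp = 70 hPa = 7000 Pa, q̄ = 0.021 kg/kg → 0.021 × 7000 / 9.8 = 15.00 mm
Layer 95–63 kPa: Δp = 320 hPa = 32000 Pa, q̄ = 0.011 kg/kg → 0.011 × 32000 / 9.8 = 35.92 mm
Layer 63–39 kPa: Δp = 240 hPa = 24000 Pa, q̄ = 0.0023 kg/kg → 0.0023 × 24000 / 9.8 = 5.63 mm
Layer 39–34 kPa: Δp = 50 hPa = 5000 Pa, q̄ = 0.002 kg/kg → 0.002 × 5000 / 9.8 = 1.02 mm
Layer 34–20 kPa: Δp = 140 hPa = 14000 Pa, q̄ = 0.001 kg/kg → 0.001 × 14000 / 9.8 = 1.43 mm
PW = 15.00 + 35.92 + 5.63 + 1.02 + 1.43 = 59.00 ≈ 59.0 mm.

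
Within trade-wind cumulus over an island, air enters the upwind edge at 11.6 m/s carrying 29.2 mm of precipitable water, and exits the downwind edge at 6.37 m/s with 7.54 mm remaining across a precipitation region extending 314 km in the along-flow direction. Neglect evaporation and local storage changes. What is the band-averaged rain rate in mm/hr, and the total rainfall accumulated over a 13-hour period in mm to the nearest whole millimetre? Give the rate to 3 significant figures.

R ≈ 3.33 mm/hr; total ≈ 43 mm

Column moisture flux per unit crosswind length is F = V × PW.
Inflow: F_in = 11.6 × 29.2 = 338.72 mm·m/s
Outflow: F_out = 6.37 × 7.54 = 48.0298 mm·m/s
Steady-state rate R = (F_in − F_out)/L = (338.72 − 48.0298) / 314000 m = 9.258e-04 mm/s.
R = 9.258e-04 × 3600 = 3.33 mm/hr.
Over 13 h: total = 3.33 × 13 = 43.29 ≈ 43 mm.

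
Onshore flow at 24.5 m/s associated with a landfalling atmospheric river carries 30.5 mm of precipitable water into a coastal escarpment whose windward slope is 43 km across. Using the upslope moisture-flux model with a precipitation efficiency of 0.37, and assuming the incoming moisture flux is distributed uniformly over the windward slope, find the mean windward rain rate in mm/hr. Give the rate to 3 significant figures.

Incoming column moisture flux per unit ridge length: F = V × PW = 24.5 × 30.5 = 747.25 mm·m/s.
Spread over the 43 km slope with efficiency ε = 0.37: R = ε·F/W = 0.37 × 747.25 / 43000 m = 6.430e-03 mm/s.
R = 6.430e-03 × 3600 = 23.1 mm/hr.

R ≈ 23.1 mm/hr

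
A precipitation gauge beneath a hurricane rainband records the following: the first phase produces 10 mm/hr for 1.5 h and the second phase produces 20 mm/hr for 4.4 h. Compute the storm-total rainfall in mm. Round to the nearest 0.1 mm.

Total = Σ Rᵢ Δtᵢ = 10 × 1.5 + 20 × 4.4
      = 15 + 88 = 103.0 mm.

total ≈ 103.0 mm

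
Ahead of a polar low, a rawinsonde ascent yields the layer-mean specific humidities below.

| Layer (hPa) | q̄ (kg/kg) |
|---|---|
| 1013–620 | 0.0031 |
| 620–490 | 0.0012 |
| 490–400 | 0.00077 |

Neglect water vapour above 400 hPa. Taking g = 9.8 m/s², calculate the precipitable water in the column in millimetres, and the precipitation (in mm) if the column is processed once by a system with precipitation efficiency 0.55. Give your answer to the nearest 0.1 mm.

Precipitable water is the column-integrated vapour mass per unit area: PW = (1/g) Σ q̄ Δp, with q in kg/kg and Δp in Pa (1 kg/m² of water = 1 mm).
Layer 1013–620 hPa: Δp = 393 hPa = 39300 Pa, q̄ = 0.0031 kg/kg → 0.0031 × 39300 / 9.8 = 12.43 mm
Layer 620–490 hPa: Δp = 130 hPa = 13000 Pa, q̄ = 0.0012 kg/kg → 0.0012 × 13000 / 9.8 = 1.59 mm
Layer 490–400 hPa: Δp = 90 hPa = 9000 Pa, q̄ = 0.00077 kg/kg → 0.00077 × 9000 / 9.8 = 0.71 mm
PW = 12.43 + 1.59 + 0.71 = 14.73 ≈ 14.7 mm.
Precipitation = ε × PW = 0.55 × 14.7 = 8.1 mm.

PW ≈ 14.7 mm; precipitation ≈ 8.1 mm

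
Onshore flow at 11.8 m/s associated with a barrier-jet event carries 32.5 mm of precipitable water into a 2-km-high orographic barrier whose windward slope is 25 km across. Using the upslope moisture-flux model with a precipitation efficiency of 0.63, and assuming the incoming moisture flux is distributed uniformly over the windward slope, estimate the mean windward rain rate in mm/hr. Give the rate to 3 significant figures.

R ≈ 34.8 mm/hr

Incoming column moisture flux per unit ridge length: F = V × PW = 11.8 × 32.5 = 383.5 mm·m/s.
Spread over the 25 km slope with efficiency ε = 0.63: R = ε·F/W = 0.63 × 383.5 / 25000 m = 9.664e-03 mm/s.
R = 9.664e-03 × 3600 = 34.8 mm/hr.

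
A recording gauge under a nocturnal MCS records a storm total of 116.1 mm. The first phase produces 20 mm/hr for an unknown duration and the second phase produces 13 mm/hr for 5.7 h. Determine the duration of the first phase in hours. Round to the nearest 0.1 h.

duration ≈ 2.1 h

Known phases: 13 × 5.7 = 74.1 mm.
Remaining depth = 116.1 − 74.1 = 42 mm.
Duration = 42 / 20 = 2.1 h.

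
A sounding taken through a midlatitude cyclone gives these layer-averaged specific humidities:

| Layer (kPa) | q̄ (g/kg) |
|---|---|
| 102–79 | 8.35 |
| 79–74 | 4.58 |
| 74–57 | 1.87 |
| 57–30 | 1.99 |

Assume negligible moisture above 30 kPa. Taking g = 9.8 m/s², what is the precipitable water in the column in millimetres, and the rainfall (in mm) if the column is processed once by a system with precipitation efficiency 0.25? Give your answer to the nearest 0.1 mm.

PW ≈ 30.7 mm; rainfall ≈ 7.7 mm

Precipitable water is the column-integrated vapour mass per unit area: PW = (1/g) Σ q̄ Δp, with q in kg/kg and Δp in Pa (1 kg/m² of water = 1 mm).
Layer 102–79 kPa: Δp = 230 hPa = 23000 Pa, q̄ = 0.00835 kg/kg → 0.00835 × 23000 / 9.8 = 19.60 mm
Layer 79–74 kPa: Δp = 50 hPa = 5000 Pa, q̄ = 0.00458 kg/kg → 0.00458 × 5000 / 9.8 = 2.34 mm
Layer 74–57 kPa: Δp = 170 hPa = 17000 Pa, q̄ = 0.00187 kg/kg → 0.00187 × 17000 / 9.8 = 3.24 mm
Layer 57–30 kPa: Δp = 270 hPa = 27000 Pa, q̄ = 0.00199 kg/kg → 0.00199 × 27000 / 9.8 = 5.48 mm
PW = 19.60 + 2.34 + 3.24 + 5.48 = 30.66 ≈ 30.7 mm.
Rainfall = ε × PW = 0.25 × 30.7 = 7.7 mm.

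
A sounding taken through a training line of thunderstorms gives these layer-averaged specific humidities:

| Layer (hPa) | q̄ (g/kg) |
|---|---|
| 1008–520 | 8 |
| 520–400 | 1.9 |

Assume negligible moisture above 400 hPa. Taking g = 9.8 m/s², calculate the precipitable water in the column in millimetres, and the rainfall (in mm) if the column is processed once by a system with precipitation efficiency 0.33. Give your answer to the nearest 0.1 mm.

Precipitable water is the column-integrated vapour mass per unit area: PW = (1/g) Σ q̄ Δp, with q in kg/kg and Δp in Pa (1 kg/m² of water = 1 mm).
Layer 1008–520 hPa: Δp = 488 hPa = 48800 Pa, q̄ = 0.008 kg/kg → 0.008 × 48800 / 9.8 = 39.84 mm
Layer 520–400 hPa: Δp = 120 hPa = 12000 Pa, q̄ = 0.0019 kg/kg → 0.0019 × 12000 / 9.8 = 2.33 mm
PW = 39.84 + 2.33 = 42.17 ≈ 42.2 mm.
Rainfall = ε × PW = 0.33 × 42.2 = 13.9 mm.

PW ≈ 42.2 mm; rainfall ≈ 13.9 mm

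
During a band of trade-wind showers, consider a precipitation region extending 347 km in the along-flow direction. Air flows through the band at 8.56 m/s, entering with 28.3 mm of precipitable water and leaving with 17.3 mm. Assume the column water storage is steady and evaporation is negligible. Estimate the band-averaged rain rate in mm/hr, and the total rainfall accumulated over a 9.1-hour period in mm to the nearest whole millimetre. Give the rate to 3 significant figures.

Column moisture flux per unit crosswind length is F = V × PW.
Inflow: F_in = 8.56 × 28.3 = 242.248 mm·m/s
Outflow: F_out = 8.56 × 17.3 = 148.088 mm·m/s
Steady-state rate R = (F_in − F_out)/L = (242.248 − 148.088) / 347000 m = 2.714e-04 mm/s.
R = 2.714e-04 × 3600 = 0.977 mm/hr.
Over 9.1 h: total = 0.977 × 9.1 = 8.8907 ≈ 9 mm.

R ≈ 0.977 mm/hr; total ≈ 9 mm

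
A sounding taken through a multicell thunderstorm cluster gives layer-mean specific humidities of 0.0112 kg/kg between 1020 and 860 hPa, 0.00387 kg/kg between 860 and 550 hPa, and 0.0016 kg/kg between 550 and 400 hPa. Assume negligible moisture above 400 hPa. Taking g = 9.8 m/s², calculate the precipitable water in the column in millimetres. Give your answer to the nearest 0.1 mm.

Precipitable water is the column-integrated vapour mass per unit area: PW = (1/g) Σ q̄ Δp, with q in kg/kg and Δp in Pa (1 kg/m² of water = 1 mm).
Layer 1020–860 hPa: Δp = 160 hPa = 16000 Pa, q̄ = 0.0112 kg/kg → 0.0112 × 16000 / 9.8 = 18.29 mm
Layer 860–550 hPa: Δp = 310 hPa = 31000 Pa, q̄ = 0.00387 kg/kg → 0.00387 × 31000 / 9.8 = 12.24 mm
Layer 550–400 hPa: Δp = 150 hPa = 15000 Pa, q̄ = 0.0016 kg/kg → 0.0016 × 15000 / 9.8 = 2.45 mm
PW = 18.29 + 12.24 + 2.45 = 32.98 ≈ 33.0 mm.

PW ≈ 33.0 mm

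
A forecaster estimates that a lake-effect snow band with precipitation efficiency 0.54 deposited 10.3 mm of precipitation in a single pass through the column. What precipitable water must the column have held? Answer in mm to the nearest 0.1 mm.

PW = precipitation / ε = 10.3 / 0.54 = 19.1 mm.

PW ≈ 19.1 mm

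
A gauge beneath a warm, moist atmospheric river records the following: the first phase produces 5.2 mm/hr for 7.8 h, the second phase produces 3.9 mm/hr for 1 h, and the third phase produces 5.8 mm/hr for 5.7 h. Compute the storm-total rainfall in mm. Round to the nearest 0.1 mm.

total ≈ 77.5 mm

Total = Σ Rᵢ Δtᵢ = 5.2 × 7.8 + 3.9 × 1 + 5.8 × 5.7
      = 40.56 + 3.9 + 33.06 = 77.5 mm.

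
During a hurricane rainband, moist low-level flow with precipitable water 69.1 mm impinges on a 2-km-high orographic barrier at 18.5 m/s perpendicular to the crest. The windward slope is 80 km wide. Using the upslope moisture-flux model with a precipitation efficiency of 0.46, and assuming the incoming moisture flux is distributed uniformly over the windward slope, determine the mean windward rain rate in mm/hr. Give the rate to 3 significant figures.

R ≈ 26.5 mm/hr

Incoming column moisture flux per unit ridge length: F = V × PW = 18.5 × 69.1 = 1278.35 mm·m/s.
Spread over the 80 km slope with efficiency ε = 0.46: R = ε·F/W = 0.46 × 1278.35 / 80000 m = 7.351e-03 mm/s.
R = 7.351e-03 × 3600 = 26.5 mm/hr.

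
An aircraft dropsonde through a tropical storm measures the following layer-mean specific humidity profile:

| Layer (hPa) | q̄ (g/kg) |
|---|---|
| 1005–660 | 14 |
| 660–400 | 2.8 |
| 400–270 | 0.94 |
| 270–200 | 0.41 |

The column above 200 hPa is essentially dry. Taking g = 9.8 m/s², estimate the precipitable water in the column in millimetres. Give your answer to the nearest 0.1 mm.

Precipitable water is the column-integrated vapour mass per unit area: PW = (1/g) Σ q̄ Δp, with q in kg/kg and Δp in Pa (1 kg/m² of water = 1 mm).
Layer 1005–660 hPa: Δp = 345 hPa = 34500 Pa, q̄ = 0.014 kg/kg → 0.014 × 34500 / 9.8 = 49.29 mm
Layer 660–400 hPa: Δp = 260 hPa = 26000 Pa, q̄ = 0.0028 kg/kg → 0.0028 × 26000 / 9.8 = 7.43 mm
Layer 400–270 hPa: Δp = 130 hPa = 13000 Pa, q̄ = 0.00094 kg/kg → 0.00094 × 13000 / 9.8 = 1.25 mm
Layer 270–200 hPa: Δp = 70 hPa = 7000 Pa, q̄ = 0.00041 kg/kg → 0.00041 × 7000 / 9.8 = 0.29 mm
PW = 49.29 + 7.43 + 1.25 + 0.29 = 58.26 ≈ 58.3 mm.

PW ≈ 58.3 mm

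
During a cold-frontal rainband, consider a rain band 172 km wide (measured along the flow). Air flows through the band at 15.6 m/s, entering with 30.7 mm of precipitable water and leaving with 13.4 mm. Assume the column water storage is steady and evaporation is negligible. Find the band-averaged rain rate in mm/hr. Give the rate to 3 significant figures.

Column moisture flux per unit crosswind length is F = V × PW.
Inflow: F_in = 15.6 × 30.7 = 478.92 mm·m/s
Outflow: F_out = 15.6 × 13.4 = 209.04 mm·m/s
Steady-state rate R = (F_in − F_out)/L = (478.92 − 209.04) / 172000 m = 1.569e-03 mm/s.
R = 1.569e-03 × 3600 = 5.65 mm/hr.

R ≈ 5.65 mm/hr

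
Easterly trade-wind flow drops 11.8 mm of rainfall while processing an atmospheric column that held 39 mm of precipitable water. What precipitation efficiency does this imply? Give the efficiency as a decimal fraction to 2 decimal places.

ε ≈ 0.30

ε = rainfall / PW = 11.8 / 39 = 0.30.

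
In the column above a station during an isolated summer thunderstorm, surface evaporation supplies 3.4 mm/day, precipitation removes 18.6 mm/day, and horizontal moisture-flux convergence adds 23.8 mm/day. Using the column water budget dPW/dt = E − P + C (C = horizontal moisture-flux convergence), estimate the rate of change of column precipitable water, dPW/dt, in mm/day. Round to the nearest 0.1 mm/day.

dPW/dt = E − P + C = 3.4 − 18.6 + (23.8) = 8.6 mm/day.

dPW/dt ≈ 8.6 mm/day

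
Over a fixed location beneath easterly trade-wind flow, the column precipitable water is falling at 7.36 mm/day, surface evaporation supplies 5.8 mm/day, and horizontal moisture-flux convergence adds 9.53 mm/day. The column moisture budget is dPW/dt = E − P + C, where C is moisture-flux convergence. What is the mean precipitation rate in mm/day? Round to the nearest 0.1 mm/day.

P ≈ 22.7 mm/day

dPW/dt = -7.36 mm/day.
P = E + C − dPW/dt = 5.8 + (9.53) − (-7.36) = 22.7 mm/day.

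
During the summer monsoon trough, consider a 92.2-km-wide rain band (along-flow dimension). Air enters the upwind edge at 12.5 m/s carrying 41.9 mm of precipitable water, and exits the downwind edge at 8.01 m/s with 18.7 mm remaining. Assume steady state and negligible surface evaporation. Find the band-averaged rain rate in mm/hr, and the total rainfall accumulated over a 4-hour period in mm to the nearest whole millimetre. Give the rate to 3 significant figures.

R ≈ 14.6 mm/hr; total ≈ 58 mm

Column moisture flux per unit crosswind length is F = V × PW.
Inflow: F_in = 12.5 × 41.9 = 523.75 mm·m/s
Outflow: F_out = 8.01 × 18.7 = 149.787 mm·m/s
Steady-state rate R = (F_in − F_out)/L = (523.75 − 149.787) / 92200 m = 4.056e-03 mm/s.
R = 4.056e-03 × 3600 = 14.6 mm/hr.
Over 4 h: total = 14.6 × 4 = 58.4 ≈ 58 mm.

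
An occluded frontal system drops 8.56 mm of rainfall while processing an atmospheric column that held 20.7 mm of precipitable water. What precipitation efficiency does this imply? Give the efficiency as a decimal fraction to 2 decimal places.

ε = rainfall / PW = 8.56 / 20.7 = 0.41.

ε ≈ 0.41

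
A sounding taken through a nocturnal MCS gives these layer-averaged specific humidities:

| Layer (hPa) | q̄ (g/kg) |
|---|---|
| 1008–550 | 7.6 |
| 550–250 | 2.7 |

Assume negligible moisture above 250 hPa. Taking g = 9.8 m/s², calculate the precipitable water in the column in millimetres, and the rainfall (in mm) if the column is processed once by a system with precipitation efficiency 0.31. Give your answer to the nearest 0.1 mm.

Precipitable water is the column-integrated vapour mass per unit area: PW = (1/g) Σ q̄ Δp, with q in kg/kg and Δp in Pa (1 kg/m² of water = 1 mm).
Layer 1008–550 hPa: Δp = 458 hPa = 45800 Pa, q̄ = 0.0076 kg/kg → 0.0076 × 45800 / 9.8 = 35.52 mm
Layer 550–250 hPa: Δp = 300 hPa = 30000 Pa, q̄ = 0.0027 kg/kg → 0.0027 × 30000 / 9.8 = 8.27 mm
PW = 35.52 + 8.27 = 43.79 ≈ 43.8 mm.
Rainfall = ε × PW = 0.31 × 43.8 = 13.6 mm.

PW ≈ 43.8 mm; rainfall ≈ 13.6 mm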